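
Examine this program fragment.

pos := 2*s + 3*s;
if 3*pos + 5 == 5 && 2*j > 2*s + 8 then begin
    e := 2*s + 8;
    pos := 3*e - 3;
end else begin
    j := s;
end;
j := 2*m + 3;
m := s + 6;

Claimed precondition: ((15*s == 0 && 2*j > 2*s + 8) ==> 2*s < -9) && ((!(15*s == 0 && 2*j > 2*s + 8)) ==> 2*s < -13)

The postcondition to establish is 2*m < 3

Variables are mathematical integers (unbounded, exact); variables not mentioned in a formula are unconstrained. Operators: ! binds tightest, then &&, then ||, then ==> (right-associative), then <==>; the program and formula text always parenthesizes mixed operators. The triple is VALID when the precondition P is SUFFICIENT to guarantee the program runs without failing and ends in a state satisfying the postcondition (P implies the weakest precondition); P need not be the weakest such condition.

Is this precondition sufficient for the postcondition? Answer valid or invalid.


Working backward. After the program, 2*m < 3 must hold.
Before m := s + 6: 2*s < -9
Before j := 2*m + 3: 2*s < -9
Then branch requires 2*s < -9; else branch requires 2*s < -9.
Before the if: ((3*pos == 0 && 2*j > 2*s + 8) ==> 2*s < -9) && ((!(3*pos == 0 && 2*j > 2*s + 8)) ==> 2*s < -9)
Before pos := 2*s + 3*s: ((15*s == 0 && 2*j > 2*s + 8) ==> 2*s < -9) && ((!(15*s == 0 && 2*j > 2*s + 8)) ==> 2*s < -9)
The weakest precondition is ((15*s == 0 && 2*j > 2*s + 8) ==> 2*s < -9) && ((!(15*s == 0 && 2*j > 2*s + 8)) ==> 2*s < -9).
Check whether ((15*s == 0 && 2*j > 2*s + 8) ==> 2*s < -9) && ((!(15*s == 0 && 2*j > 2*s + 8)) ==> 2*s < -13) implies it.
Every state satisfying the precondition satisfies the weakest precondition: the implication holds.
Answer: valid


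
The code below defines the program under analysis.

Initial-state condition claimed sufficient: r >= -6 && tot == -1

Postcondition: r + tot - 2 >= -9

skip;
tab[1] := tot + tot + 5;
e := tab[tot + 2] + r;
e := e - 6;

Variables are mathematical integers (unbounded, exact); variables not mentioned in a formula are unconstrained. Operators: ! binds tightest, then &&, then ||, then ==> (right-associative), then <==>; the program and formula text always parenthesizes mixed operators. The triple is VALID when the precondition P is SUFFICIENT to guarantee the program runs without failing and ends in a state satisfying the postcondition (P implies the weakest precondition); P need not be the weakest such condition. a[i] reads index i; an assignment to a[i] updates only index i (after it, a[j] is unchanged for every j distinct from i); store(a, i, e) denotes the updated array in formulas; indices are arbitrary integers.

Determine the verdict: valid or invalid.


Working backward. After the program, the postcondition r + tot - 2 >= -9 must hold; in canonical form it is r + tot >= -7.
Before e := e - 6: r + tot >= -7
Before e := tab[tot + 2] + r: r + tot >= -7
Before tab[1] := tot + tot + 5: r + tot >= -7
Before skip: r + tot >= -7
The weakest precondition is r + tot >= -7.
Check whether r >= -6 && tot == -1 implies it.
Every state satisfying the precondition satisfies the weakest precondition: the implication holds.
Answer: valid


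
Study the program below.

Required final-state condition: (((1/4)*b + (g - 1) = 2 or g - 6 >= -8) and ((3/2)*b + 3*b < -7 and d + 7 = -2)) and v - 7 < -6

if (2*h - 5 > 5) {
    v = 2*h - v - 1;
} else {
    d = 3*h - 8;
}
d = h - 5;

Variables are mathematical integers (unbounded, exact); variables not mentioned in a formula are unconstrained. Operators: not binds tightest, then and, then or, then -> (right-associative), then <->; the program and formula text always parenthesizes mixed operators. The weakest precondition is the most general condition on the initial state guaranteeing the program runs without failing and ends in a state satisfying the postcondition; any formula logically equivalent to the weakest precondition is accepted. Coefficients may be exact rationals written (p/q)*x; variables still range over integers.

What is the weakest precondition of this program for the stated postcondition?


Working backward. After the program, the postcondition (((1/4)*b + (g - 1) = 2 or g - 6 >= -8) and ((3/2)*b + 3*b < -7 and d + 7 = -2)) and v - 7 < -6 must hold; in canonical form it is ((1/4)*b + g = 3 or g >= -2) and (9/2)*b < -7 and d = -9 and v < 1.
Before d := h - 5: ((1/4)*b + g = 3 or g >= -2) and (9/2)*b < -7 and h = -4 and v < 1
Then branch requires ((1/4)*b + g = 3 or g >= -2) and (9/2)*b < -7 and h = -4 and 2*h < v + 2; else branch requires ((1/4)*b + g = 3 or g >= -2) and (9/2)*b < -7 and h = -4 and v < 1.
Before the if: (2*h > 10 -> (((1/4)*b + g = 3 or g >= -2) and (9/2)*b < -7 and h = -4 and 2*h < v + 2)) and ((not (2*h > 10)) -> (((1/4)*b + g = 3 or g >= -2) and (9/2)*b < -7 and h = -4 and v < 1))
Answer: WP = (2*h > 10 -> (((1/4)*b + g = 3 or g >= -2) and (9/2)*b < -7 and h = -4 and 2*h < v + 2)) and ((not (2*h > 10)) -> (((1/4)*b + g = 3 or g >= -2) and (9/2)*b < -7 and h = -4 and v < 1))


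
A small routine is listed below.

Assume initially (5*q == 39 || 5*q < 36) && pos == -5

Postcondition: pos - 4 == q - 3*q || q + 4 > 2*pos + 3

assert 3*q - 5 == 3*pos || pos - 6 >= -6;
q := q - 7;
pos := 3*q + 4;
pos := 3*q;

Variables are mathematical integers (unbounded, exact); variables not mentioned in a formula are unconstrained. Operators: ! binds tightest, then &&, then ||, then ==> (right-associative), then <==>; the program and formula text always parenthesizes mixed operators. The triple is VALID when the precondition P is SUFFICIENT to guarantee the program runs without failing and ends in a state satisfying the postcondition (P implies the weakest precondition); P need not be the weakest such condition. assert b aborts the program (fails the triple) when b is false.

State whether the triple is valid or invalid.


Working backward. After the program, the postcondition pos - 4 == q - 3*q || q + 4 > 2*pos + 3 must hold; in canonical form it is pos + 2*q == 4 || q > 2*pos - 1.
Before pos := 3*q: 5*q == 4 || 5*q < 1
Before pos := 3*q + 4: 5*q == 4 || 5*q < 1
Before q := q - 7: 5*q == 39 || 5*q < 36
Before assert 3*q - 5 == 3*pos || pos - 6 >= -6: (3*q == 3*pos + 5 || pos >= 0) && (5*q == 39 || 5*q < 36)
The weakest precondition is (3*q == 3*pos + 5 || pos >= 0) && (5*q == 39 || 5*q < 36).
Check whether (5*q == 39 || 5*q < 36) && pos == -5 implies it.
Countermodel: at the initial state pos = -5, q = 7, the precondition holds but the weakest precondition fails.
Answer: invalid


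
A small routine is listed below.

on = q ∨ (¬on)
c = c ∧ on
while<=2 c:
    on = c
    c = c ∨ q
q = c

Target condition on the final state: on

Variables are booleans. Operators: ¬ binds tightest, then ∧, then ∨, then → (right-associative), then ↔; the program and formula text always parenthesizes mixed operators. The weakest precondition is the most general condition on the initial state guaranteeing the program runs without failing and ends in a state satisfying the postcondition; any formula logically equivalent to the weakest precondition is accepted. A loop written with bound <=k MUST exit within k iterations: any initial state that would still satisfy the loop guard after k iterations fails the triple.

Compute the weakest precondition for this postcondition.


Working backward. After the program, on must hold.
Before q := c: on
Before the loop (bound <=2), unroll the exhaustion recursion (WP_0 = exit-now case; WP_j = one more guarded iteration, up to j = 2):
  WP_0: (¬c) ∧ on
  WP_1: (c → ((¬(c ∨ q)) ∧ c)) ∧ ((¬c) → on)
  WP_2: (c → ((¬(c ∨ q)) ∧ ((¬(c ∨ q)) → c))) ∧ ((¬c) → on)
So before the loop: (c → ((¬(c ∨ q)) ∧ ((¬(c ∨ q)) → c))) ∧ ((¬c) → on)
Before c := c ∧ on: ((c ∧ on) → ((¬((c ∧ on) ∨ q)) ∧ ((¬((c ∧ on) ∨ q)) → (c ∧ on)))) ∧ ((¬(c ∧ on)) → on)
Before on := q ∨ (¬on): ((c ∧ (q ∨ (¬on))) → ((¬((c ∧ (q ∨ (¬on))) ∨ q)) ∧ ((¬((c ∧ (q ∨ (¬on))) ∨ q)) → (c ∧ (q ∨ (¬on)))))) ∧ ((¬(c ∧ (q ∨ (¬on)))) → (q ∨ (¬on)))
Answer: WP = ((c ∧ (q ∨ (¬on))) → ((¬((c ∧ (q ∨ (¬on))) ∨ q)) ∧ ((¬((c ∧ (q ∨ (¬on))) ∨ q)) → (c ∧ (q ∨ (¬on)))))) ∧ ((¬(c ∧ (q ∨ (¬on)))) → (q ∨ (¬on)))


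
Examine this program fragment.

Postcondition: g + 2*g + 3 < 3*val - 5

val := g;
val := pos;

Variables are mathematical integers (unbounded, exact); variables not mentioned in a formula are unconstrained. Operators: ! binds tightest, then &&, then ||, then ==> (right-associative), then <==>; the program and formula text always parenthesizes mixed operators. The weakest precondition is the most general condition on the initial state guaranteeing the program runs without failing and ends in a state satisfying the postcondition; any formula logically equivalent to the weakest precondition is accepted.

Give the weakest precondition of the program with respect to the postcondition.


Working backward. After the program, the postcondition g + 2*g + 3 < 3*val - 5 must hold; in canonical form it is 3*g < 3*val - 8.
Before val := pos: 3*g < 3*pos - 8
Before val := g: 3*g < 3*pos - 8
Answer: WP = 3*g < 3*pos - 8


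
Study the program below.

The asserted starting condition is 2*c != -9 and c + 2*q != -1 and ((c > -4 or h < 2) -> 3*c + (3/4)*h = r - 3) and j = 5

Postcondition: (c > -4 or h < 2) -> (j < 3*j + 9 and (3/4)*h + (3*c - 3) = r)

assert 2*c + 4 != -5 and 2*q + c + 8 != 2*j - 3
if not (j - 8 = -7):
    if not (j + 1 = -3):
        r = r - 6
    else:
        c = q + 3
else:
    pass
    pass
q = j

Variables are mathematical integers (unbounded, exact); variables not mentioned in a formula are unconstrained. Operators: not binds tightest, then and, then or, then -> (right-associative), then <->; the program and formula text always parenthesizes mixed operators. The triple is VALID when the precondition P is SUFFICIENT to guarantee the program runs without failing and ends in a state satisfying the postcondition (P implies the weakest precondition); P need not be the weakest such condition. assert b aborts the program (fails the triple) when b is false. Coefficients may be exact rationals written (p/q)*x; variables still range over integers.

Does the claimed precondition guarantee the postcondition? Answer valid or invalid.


Working backward. After the program, the postcondition (c > -4 or h < 2) -> (j < 3*j + 9 and (3/4)*h + (3*c - 3) = r) must hold; in canonical form it is (c > -4 or h < 2) -> (2*j > -9 and 3*c + (3/4)*h = r + 3).
Before q := j: (c > -4 or h < 2) -> (2*j > -9 and 3*c + (3/4)*h = r + 3)
Then branch requires ((not (j = -4)) -> ((c > -4 or h < 2) -> (2*j > -9 and 3*c + (3/4)*h = r - 3))) and (j = -4 -> ((q > -7 or h < 2) -> (2*j > -9 and (3/4)*h + 3*q = r - 6))); else branch requires (c > -4 or h < 2) -> (2*j > -9 and 3*c + (3/4)*h = r + 3).
Before the if: ((not (j = 1)) -> (((not (j = -4)) -> ((c > -4 or h < 2) -> (2*j > -9 and 3*c + (3/4)*h = r - 3))) and (j = -4 -> ((q > -7 or h < 2) -> (2*j > -9 and (3/4)*h + 3*q = r - 6))))) and (j = 1 -> ((c > -4 or h < 2) -> (2*j > -9 and 3*c + (3/4)*h = r + 3)))
Before assert 2*c + 4 != -5 and 2*q + c + 8 != 2*j - 3: 2*c != -9 and c + 2*q != 2*j - 11 and ((not (j = 1)) -> (((not (j = -4)) -> ((c > -4 or h < 2) -> (2*j > -9 and 3*c + (3/4)*h = r - 3))) and (j = -4 -> ((q > -7 or h < 2) -> (2*j > -9 and (3/4)*h + 3*q = r - 6))))) and (j = 1 -> ((c > -4 or h < 2) -> (2*j > -9 and 3*c + (3/4)*h = r + 3)))
The weakest precondition is 2*c != -9 and c + 2*q != 2*j - 11 and ((not (j = 1)) -> (((not (j = -4)) -> ((c > -4 or h < 2) -> (2*j > -9 and 3*c + (3/4)*h = r - 3))) and (j = -4 -> ((q > -7 or h < 2) -> (2*j > -9 and (3/4)*h + 3*q = r - 6))))) and (j = 1 -> ((c > -4 or h < 2) -> (2*j > -9 and 3*c + (3/4)*h = r + 3))).
Check whether 2*c != -9 and c + 2*q != -1 and ((c > -4 or h < 2) -> 3*c + (3/4)*h = r - 3) and j = 5 implies it.
Every state satisfying the precondition satisfies the weakest precondition: the implication holds.
Answer: valid


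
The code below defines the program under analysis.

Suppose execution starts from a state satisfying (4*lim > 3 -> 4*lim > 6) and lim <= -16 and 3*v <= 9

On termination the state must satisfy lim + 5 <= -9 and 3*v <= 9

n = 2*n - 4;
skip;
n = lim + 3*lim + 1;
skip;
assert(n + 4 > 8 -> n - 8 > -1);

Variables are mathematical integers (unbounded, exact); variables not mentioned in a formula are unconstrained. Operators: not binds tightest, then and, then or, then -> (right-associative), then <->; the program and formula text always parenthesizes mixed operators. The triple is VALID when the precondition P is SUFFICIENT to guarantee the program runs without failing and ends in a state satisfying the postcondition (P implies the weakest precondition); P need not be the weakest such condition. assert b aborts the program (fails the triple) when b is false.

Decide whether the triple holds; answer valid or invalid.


Working backward. After the program, the postcondition lim + 5 <= -9 and 3*v <= 9 must hold; in canonical form it is lim <= -14 and 3*v <= 9.
Before assert n + 4 > 8 -> n - 8 > -1: (n > 4 -> n > 7) and lim <= -14 and 3*v <= 9
Before skip: (n > 4 -> n > 7) and lim <= -14 and 3*v <= 9
Before n := lim + 3*lim + 1: (4*lim > 3 -> 4*lim > 6) and lim <= -14 and 3*v <= 9
Before skip: (4*lim > 3 -> 4*lim > 6) and lim <= -14 and 3*v <= 9
Before n := 2*n - 4: (4*lim > 3 -> 4*lim > 6) and lim <= -14 and 3*v <= 9
The weakest precondition is (4*lim > 3 -> 4*lim > 6) and lim <= -14 and 3*v <= 9.
Check whether (4*lim > 3 -> 4*lim > 6) and lim <= -16 and 3*v <= 9 implies it.
Every state satisfying the precondition satisfies the weakest precondition: the implication holds.
Answer: valid


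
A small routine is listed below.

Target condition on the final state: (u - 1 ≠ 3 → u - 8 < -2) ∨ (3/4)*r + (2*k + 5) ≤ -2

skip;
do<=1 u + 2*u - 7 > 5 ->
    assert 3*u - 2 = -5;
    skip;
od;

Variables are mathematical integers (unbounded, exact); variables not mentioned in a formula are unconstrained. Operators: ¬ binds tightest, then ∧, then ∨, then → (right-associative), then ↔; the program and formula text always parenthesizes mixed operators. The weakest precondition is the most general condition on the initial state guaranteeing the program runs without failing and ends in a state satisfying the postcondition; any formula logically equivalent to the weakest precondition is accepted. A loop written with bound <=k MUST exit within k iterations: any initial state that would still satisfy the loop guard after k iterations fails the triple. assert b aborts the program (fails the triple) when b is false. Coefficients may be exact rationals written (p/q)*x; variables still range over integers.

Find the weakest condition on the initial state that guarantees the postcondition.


Working backward. After the program, the postcondition (u - 1 ≠ 3 → u - 8 < -2) ∨ (3/4)*r + (2*k + 5) ≤ -2 must hold; in canonical form it is (u ≠ 4 → u < 6) ∨ 2*k + (3/4)*r ≤ -7.
Before the loop (bound <=1), unroll the exhaustion recursion (WP_0 = exit-now case; WP_j = one more guarded iteration, up to j = 1):
  WP_0: (¬(3*u > 12)) ∧ ((u ≠ 4 → u < 6) ∨ 2*k + (3/4)*r ≤ -7)
  WP_1: (3*u > 12 → (3*u = -3 ∧ (¬(3*u > 12)) ∧ ((u ≠ 4 → u < 6) ∨ 2*k + (3/4)*r ≤ -7))) ∧ ((¬(3*u > 12)) → ((u ≠ 4 → u < 6) ∨ 2*k + (3/4)*r ≤ -7))
So before the loop: (3*u > 12 → (3*u = -3 ∧ (¬(3*u > 12)) ∧ ((u ≠ 4 → u < 6) ∨ 2*k + (3/4)*r ≤ -7))) ∧ ((¬(3*u > 12)) → ((u ≠ 4 → u < 6) ∨ 2*k + (3/4)*r ≤ -7))
Before skip: (3*u > 12 → (3*u = -3 ∧ (¬(3*u > 12)) ∧ ((u ≠ 4 → u < 6) ∨ 2*k + (3/4)*r ≤ -7))) ∧ ((¬(3*u > 12)) → ((u ≠ 4 → u < 6) ∨ 2*k + (3/4)*r ≤ -7))
Answer: WP = (3*u > 12 → (3*u = -3 ∧ (¬(3*u > 12)) ∧ ((u ≠ 4 → u < 6) ∨ 2*k + (3/4)*r ≤ -7))) ∧ ((¬(3*u > 12)) → ((u ≠ 4 → u < 6) ∨ 2*k + (3/4)*r ≤ -7))


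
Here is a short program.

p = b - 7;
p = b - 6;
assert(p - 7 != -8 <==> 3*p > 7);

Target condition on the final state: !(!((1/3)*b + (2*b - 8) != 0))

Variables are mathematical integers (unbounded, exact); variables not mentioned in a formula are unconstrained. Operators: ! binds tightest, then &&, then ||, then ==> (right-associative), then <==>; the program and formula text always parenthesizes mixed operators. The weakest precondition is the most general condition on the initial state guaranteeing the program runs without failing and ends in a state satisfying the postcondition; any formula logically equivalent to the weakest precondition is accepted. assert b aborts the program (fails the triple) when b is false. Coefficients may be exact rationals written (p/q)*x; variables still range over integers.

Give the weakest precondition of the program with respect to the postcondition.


Working backward. After the program, the postcondition !(!((1/3)*b + (2*b - 8) != 0)) must hold; in canonical form it is (7/3)*b != 8.
Before assert p - 7 != -8 <==> 3*p > 7: (p != -1 <==> 3*p > 7) && (7/3)*b != 8
Before p := b - 6: (b != 5 <==> 3*b > 25) && (7/3)*b != 8
Before p := b - 7: (b != 5 <==> 3*b > 25) && (7/3)*b != 8
Answer: WP = (b != 5 <==> 3*b > 25) && (7/3)*b != 8


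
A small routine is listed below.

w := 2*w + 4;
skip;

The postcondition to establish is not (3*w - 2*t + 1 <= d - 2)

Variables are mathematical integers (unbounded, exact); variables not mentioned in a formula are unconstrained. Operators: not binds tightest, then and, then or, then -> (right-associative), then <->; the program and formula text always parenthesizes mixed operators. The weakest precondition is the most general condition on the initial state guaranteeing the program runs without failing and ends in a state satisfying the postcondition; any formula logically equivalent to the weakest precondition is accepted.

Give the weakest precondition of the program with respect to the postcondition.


Working backward. After the program, the postcondition not (3*w - 2*t + 1 <= d - 2) must hold; in canonical form it is not (3*w <= d + 2*t - 3).
Before skip: not (3*w <= d + 2*t - 3)
Before w := 2*w + 4: not (6*w <= d + 2*t - 15)
Answer: WP = not (6*w <= d + 2*t - 15)


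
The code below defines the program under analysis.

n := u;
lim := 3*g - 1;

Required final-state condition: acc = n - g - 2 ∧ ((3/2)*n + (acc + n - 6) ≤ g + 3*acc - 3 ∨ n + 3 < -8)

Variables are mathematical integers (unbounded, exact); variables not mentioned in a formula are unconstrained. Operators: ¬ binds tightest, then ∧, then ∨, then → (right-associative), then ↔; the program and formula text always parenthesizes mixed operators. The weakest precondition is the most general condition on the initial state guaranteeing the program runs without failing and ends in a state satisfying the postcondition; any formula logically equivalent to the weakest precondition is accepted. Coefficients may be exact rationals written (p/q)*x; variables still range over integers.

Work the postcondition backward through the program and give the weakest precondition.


Working backward. After the program, the postcondition acc = n - g - 2 ∧ ((3/2)*n + (acc + n - 6) ≤ g + 3*acc - 3 ∨ n + 3 < -8) must hold; in canonical form it is acc + g = n - 2 ∧ ((5/2)*n ≤ 2*acc + g + 3 ∨ n < -11).
Before lim := 3*g - 1: acc + g = n - 2 ∧ ((5/2)*n ≤ 2*acc + g + 3 ∨ n < -11)
Before n := u: acc + g = u - 2 ∧ ((5/2)*u ≤ 2*acc + g + 3 ∨ u < -11)
Answer: WP = acc + g = u - 2 ∧ ((5/2)*u ≤ 2*acc + g + 3 ∨ u < -11)


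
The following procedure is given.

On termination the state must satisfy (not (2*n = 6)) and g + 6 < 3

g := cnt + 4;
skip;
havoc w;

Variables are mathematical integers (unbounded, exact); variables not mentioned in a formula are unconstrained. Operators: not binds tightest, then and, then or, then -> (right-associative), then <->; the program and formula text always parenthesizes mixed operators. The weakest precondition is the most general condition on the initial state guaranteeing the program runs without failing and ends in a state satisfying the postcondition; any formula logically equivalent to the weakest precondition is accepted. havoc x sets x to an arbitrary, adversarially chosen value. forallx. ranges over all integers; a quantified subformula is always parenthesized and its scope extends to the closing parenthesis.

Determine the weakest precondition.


Working backward. After the program, the postcondition (not (2*n = 6)) and g + 6 < 3 must hold; in canonical form it is (not (2*n = 6)) and g < -3.
Before havoc w: (not (2*n = 6)) and g < -3
Before skip: (not (2*n = 6)) and g < -3
Before g := cnt + 4: (not (2*n = 6)) and cnt < -7
Answer: WP = (not (2*n = 6)) and cnt < -7


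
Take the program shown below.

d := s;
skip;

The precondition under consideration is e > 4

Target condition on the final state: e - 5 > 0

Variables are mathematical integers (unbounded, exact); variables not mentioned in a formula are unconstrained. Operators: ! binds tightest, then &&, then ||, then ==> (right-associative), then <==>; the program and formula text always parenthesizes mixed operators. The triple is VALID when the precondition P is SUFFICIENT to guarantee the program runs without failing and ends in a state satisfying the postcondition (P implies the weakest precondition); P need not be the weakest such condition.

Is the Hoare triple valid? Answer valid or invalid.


Working backward. After the program, the postcondition e - 5 > 0 must hold; in canonical form it is e > 5.
Before skip: e > 5
Before d := s: e > 5
The weakest precondition is e > 5.
Check whether e > 4 implies it.
Countermodel: at the initial state e = 5, the precondition holds but the weakest precondition fails.
Answer: invalid


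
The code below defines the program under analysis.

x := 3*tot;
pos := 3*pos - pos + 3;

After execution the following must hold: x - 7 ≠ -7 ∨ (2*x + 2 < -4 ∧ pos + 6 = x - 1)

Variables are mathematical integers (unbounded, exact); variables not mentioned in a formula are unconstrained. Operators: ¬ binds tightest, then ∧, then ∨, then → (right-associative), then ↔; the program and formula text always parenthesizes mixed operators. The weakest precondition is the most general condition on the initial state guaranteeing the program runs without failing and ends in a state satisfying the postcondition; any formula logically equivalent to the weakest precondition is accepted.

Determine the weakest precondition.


Working backward. After the program, the postcondition x - 7 ≠ -7 ∨ (2*x + 2 < -4 ∧ pos + 6 = x - 1) must hold; in canonical form it is x ≠ 0 ∨ (2*x < -6 ∧ pos = x - 7).
Before pos := 3*pos - pos + 3: x ≠ 0 ∨ (2*x < -6 ∧ 2*pos = x - 10)
Before x := 3*tot: 3*tot ≠ 0 ∨ (6*tot < -6 ∧ 2*pos = 3*tot - 10)
Answer: WP = 3*tot ≠ 0 ∨ (6*tot < -6 ∧ 2*pos = 3*tot - 10)


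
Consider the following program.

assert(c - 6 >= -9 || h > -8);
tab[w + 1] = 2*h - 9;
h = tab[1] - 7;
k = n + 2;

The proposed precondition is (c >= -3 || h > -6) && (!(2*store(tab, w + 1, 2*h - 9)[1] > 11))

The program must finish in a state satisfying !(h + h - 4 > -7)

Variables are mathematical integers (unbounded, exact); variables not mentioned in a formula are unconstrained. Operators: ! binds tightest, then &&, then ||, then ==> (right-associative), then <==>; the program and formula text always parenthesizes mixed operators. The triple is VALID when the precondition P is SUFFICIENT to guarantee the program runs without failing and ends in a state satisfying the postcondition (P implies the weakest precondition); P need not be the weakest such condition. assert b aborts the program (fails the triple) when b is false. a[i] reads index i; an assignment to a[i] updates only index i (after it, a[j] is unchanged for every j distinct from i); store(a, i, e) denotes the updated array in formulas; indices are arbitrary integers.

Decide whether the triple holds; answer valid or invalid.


Working backward. After the program, the postcondition !(h + h - 4 > -7) must hold; in canonical form it is !(2*h > -3).
Before k := n + 2: !(2*h > -3)
Before h := tab[1] - 7: !(2*tab[1] > 11)
Before tab[w + 1] := 2*h - 9: !(2*store(tab, w + 1, 2*h - 9)[1] > 11)
Before assert c - 6 >= -9 || h > -8: (c >= -3 || h > -8) && (!(2*store(tab, w + 1, 2*h - 9)[1] > 11))
The weakest precondition is (c >= -3 || h > -8) && (!(2*store(tab, w + 1, 2*h - 9)[1] > 11)).
Check whether (c >= -3 || h > -6) && (!(2*store(tab, w + 1, 2*h - 9)[1] > 11)) implies it.
Every state satisfying the precondition satisfies the weakest precondition: the implication holds.
Answer: valid


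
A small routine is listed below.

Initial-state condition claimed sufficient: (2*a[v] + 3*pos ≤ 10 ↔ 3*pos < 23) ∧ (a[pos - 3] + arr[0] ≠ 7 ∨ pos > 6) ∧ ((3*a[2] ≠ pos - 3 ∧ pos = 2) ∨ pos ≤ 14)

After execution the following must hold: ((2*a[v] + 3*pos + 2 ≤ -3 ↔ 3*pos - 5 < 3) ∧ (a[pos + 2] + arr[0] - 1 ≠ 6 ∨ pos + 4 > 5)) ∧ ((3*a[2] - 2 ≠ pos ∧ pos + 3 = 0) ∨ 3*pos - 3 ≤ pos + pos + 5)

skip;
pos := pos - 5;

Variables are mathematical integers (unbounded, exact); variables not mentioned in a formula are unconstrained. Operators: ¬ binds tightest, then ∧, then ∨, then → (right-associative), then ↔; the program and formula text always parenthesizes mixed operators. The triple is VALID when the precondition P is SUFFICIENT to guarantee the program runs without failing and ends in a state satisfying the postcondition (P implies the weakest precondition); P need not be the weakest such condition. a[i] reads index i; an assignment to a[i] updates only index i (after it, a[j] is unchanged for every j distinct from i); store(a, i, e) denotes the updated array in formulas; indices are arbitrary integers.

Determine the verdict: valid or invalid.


Working backward. After the program, the postcondition ((2*a[v] + 3*pos + 2 ≤ -3 ↔ 3*pos - 5 < 3) ∧ (a[pos + 2] + arr[0] - 1 ≠ 6 ∨ pos + 4 > 5)) ∧ ((3*a[2] - 2 ≠ pos ∧ pos + 3 = 0) ∨ 3*pos - 3 ≤ pos + pos + 5) must hold; in canonical form it is (2*a[v] + 3*pos ≤ -5 ↔ 3*pos < 8) ∧ (a[pos + 2] + arr[0] ≠ 7 ∨ pos > 1) ∧ ((3*a[2] ≠ pos + 2 ∧ pos = -3) ∨ pos ≤ 8).
Before pos := pos - 5: (2*a[v] + 3*pos ≤ 10 ↔ 3*pos < 23) ∧ (a[pos - 3] + arr[0] ≠ 7 ∨ pos > 6) ∧ ((3*a[2] ≠ pos - 3 ∧ pos = 2) ∨ pos ≤ 13)
Before skip: (2*a[v] + 3*pos ≤ 10 ↔ 3*pos < 23) ∧ (a[pos - 3] + arr[0] ≠ 7 ∨ pos > 6) ∧ ((3*a[2] ≠ pos - 3 ∧ pos = 2) ∨ pos ≤ 13)
The weakest precondition is (2*a[v] + 3*pos ≤ 10 ↔ 3*pos < 23) ∧ (a[pos - 3] + arr[0] ≠ 7 ∨ pos > 6) ∧ ((3*a[2] ≠ pos - 3 ∧ pos = 2) ∨ pos ≤ 13).
Check whether (2*a[v] + 3*pos ≤ 10 ↔ 3*pos < 23) ∧ (a[pos - 3] + arr[0] ≠ 7 ∨ pos > 6) ∧ ((3*a[2] ≠ pos - 3 ∧ pos = 2) ∨ pos ≤ 14) implies it.
Countermodel: at the initial state a = {[0] = -15, [2] = -15, [11] = -15, elsewhere -15}, arr = {[0] = 0, [2] = 0, [11] = 0, elsewhere 0}, pos = 14, v = 0, the precondition holds but the weakest precondition fails.
Answer: invalid


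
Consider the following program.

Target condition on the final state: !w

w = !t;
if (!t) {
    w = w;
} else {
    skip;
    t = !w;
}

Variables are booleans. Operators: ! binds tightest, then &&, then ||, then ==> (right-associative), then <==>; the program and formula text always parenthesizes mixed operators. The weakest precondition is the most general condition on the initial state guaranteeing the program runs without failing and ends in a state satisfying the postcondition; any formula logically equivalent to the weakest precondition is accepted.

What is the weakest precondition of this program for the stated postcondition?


Working backward. After the program, !w must hold.
Then branch requires !w; else branch requires !w.
Before the if: ((!t) ==> (!w)) && (t ==> (!w))
Before w := !t: (!t) ==> t
Answer: WP = (!t) ==> t


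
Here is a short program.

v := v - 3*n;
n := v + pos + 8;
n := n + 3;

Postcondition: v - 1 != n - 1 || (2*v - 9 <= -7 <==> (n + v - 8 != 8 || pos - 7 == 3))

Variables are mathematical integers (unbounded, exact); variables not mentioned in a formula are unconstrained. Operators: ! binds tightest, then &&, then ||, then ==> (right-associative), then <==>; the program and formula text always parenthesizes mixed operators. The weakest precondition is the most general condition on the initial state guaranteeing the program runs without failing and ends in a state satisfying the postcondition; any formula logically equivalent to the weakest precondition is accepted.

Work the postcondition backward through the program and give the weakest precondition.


Working backward. After the program, the postcondition v - 1 != n - 1 || (2*v - 9 <= -7 <==> (n + v - 8 != 8 || pos - 7 == 3)) must hold; in canonical form it is v != n || (2*v <= 2 <==> (n + v != 16 || pos == 10)).
Before n := n + 3: v != n + 3 || (2*v <= 2 <==> (n + v != 13 || pos == 10))
Before n := v + pos + 8: pos != -11 || (2*v <= 2 <==> (pos + 2*v != 5 || pos == 10))
Before v := v - 3*n: pos != -11 || (2*v <= 6*n + 2 <==> (pos + 2*v != 6*n + 5 || pos == 10))
Answer: WP = pos != -11 || (2*v <= 6*n + 2 <==> (pos + 2*v != 6*n + 5 || pos == 10))


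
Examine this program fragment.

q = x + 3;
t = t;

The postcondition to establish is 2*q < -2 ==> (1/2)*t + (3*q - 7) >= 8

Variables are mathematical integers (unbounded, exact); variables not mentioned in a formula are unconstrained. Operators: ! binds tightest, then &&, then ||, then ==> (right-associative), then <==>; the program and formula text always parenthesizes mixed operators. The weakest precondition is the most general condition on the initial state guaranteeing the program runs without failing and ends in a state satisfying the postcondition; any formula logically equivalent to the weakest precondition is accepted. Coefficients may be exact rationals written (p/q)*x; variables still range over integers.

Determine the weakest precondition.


Working backward. After the program, the postcondition 2*q < -2 ==> (1/2)*t + (3*q - 7) >= 8 must hold; in canonical form it is 2*q < -2 ==> 3*q + (1/2)*t >= 15.
Before t := t: 2*q < -2 ==> 3*q + (1/2)*t >= 15
Before q := x + 3: 2*x < -8 ==> (1/2)*t + 3*x >= 6
Answer: WP = 2*x < -8 ==> (1/2)*t + 3*x >= 6


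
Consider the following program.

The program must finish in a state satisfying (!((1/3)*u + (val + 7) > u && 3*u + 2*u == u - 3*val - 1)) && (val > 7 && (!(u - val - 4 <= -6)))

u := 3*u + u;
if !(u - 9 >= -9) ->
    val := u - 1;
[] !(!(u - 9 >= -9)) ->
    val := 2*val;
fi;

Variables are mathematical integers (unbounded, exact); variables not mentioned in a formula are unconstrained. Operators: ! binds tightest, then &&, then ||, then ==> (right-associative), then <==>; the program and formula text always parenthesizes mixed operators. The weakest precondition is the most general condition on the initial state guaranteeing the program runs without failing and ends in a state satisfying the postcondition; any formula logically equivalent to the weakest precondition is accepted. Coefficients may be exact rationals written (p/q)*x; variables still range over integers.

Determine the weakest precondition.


Working backward. After the program, the postcondition (!((1/3)*u + (val + 7) > u && 3*u + 2*u == u - 3*val - 1)) && (val > 7 && (!(u - val - 4 <= -6))) must hold; in canonical form it is (!(val > (2/3)*u - 7 && 4*u + 3*val == -1)) && val > 7 && (!(u <= val - 2)).
Then branch requires (!((1/3)*u > -6 && 7*u == 2)) && u > 8; else branch requires (!(2*val > (2/3)*u - 7 && 4*u + 6*val == -1)) && 2*val > 7 && (!(u <= 2*val - 2)).
Before the if: ((!(u >= 0)) ==> ((!((1/3)*u > -6 && 7*u == 2)) && u > 8)) && (u >= 0 ==> ((!(2*val > (2/3)*u - 7 && 4*u + 6*val == -1)) && 2*val > 7 && (!(u <= 2*val - 2))))
Before u := 3*u + u: ((!(4*u >= 0)) ==> ((!((4/3)*u > -6 && 28*u == 2)) && 4*u > 8)) && (4*u >= 0 ==> ((!(2*val > (8/3)*u - 7 && 16*u + 6*val == -1)) && 2*val > 7 && (!(4*u <= 2*val - 2))))
Answer: WP = ((!(4*u >= 0)) ==> ((!((4/3)*u > -6 && 28*u == 2)) && 4*u > 8)) && (4*u >= 0 ==> ((!(2*val > (8/3)*u - 7 && 16*u + 6*val == -1)) && 2*val > 7 && (!(4*u <= 2*val - 2))))


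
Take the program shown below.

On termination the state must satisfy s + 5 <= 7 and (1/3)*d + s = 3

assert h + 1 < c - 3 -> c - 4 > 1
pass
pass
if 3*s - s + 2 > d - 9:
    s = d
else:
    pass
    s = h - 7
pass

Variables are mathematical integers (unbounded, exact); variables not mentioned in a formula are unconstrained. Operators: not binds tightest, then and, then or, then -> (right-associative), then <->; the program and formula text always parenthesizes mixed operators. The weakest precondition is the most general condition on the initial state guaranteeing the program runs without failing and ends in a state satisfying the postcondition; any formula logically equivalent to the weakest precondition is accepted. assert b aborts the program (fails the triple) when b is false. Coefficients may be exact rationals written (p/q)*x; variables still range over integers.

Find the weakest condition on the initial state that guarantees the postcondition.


Working backward. After the program, the postcondition s + 5 <= 7 and (1/3)*d + s = 3 must hold; in canonical form it is s <= 2 and (1/3)*d + s = 3.
Before skip: s <= 2 and (1/3)*d + s = 3
Then branch requires d <= 2 and (4/3)*d = 3; else branch requires h <= 9 and (1/3)*d + h = 10.
Before the if: (2*s > d - 11 -> (d <= 2 and (4/3)*d = 3)) and ((not (2*s > d - 11)) -> (h <= 9 and (1/3)*d + h = 10))
Before skip: (2*s > d - 11 -> (d <= 2 and (4/3)*d = 3)) and ((not (2*s > d - 11)) -> (h <= 9 and (1/3)*d + h = 10))
Before skip: (2*s > d - 11 -> (d <= 2 and (4/3)*d = 3)) and ((not (2*s > d - 11)) -> (h <= 9 and (1/3)*d + h = 10))
Before assert h + 1 < c - 3 -> c - 4 > 1: (h < c - 4 -> c > 5) and (2*s > d - 11 -> (d <= 2 and (4/3)*d = 3)) and ((not (2*s > d - 11)) -> (h <= 9 and (1/3)*d + h = 10))
Answer: WP = (h < c - 4 -> c > 5) and (2*s > d - 11 -> (d <= 2 and (4/3)*d = 3)) and ((not (2*s > d - 11)) -> (h <= 9 and (1/3)*d + h = 10))


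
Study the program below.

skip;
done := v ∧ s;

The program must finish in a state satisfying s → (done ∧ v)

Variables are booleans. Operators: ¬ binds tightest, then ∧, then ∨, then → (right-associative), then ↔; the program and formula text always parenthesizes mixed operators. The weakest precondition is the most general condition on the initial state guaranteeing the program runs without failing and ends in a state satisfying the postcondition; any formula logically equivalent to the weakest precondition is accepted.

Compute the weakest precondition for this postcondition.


Working backward. After the program, s → (done ∧ v) must hold.
Before done := v ∧ s: s → (v ∧ s)
Before skip: s → (v ∧ s)
Answer: WP = s → (v ∧ s)


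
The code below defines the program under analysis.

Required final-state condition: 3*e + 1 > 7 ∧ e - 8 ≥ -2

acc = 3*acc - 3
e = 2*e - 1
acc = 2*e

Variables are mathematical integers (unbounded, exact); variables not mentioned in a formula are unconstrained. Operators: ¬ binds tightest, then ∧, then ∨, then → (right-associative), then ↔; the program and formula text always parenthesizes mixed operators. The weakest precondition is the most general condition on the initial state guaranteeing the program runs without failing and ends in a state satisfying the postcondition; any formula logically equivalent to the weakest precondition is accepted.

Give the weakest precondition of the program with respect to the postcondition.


Working backward. After the program, the postcondition 3*e + 1 > 7 ∧ e - 8 ≥ -2 must hold; in canonical form it is 3*e > 6 ∧ e ≥ 6.
Before acc := 2*e: 3*e > 6 ∧ e ≥ 6
Before e := 2*e - 1: 6*e > 9 ∧ 2*e ≥ 7
Before acc := 3*acc - 3: 6*e > 9 ∧ 2*e ≥ 7
Answer: WP = 6*e > 9 ∧ 2*e ≥ 7


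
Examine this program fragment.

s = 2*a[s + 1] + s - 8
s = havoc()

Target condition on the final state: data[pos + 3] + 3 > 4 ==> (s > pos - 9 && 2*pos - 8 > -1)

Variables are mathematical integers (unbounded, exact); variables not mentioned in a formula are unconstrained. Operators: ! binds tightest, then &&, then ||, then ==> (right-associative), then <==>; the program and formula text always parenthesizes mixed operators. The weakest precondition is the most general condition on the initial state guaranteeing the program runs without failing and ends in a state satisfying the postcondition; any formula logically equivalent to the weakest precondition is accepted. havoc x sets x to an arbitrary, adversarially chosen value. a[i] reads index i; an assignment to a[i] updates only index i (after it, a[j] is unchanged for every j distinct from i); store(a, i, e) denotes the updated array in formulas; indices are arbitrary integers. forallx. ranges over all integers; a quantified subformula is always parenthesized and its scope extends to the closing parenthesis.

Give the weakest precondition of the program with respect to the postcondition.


Working backward. After the program, the postcondition data[pos + 3] + 3 > 4 ==> (s > pos - 9 && 2*pos - 8 > -1) must hold; in canonical form it is data[pos + 3] > 1 ==> (s > pos - 9 && 2*pos > 7).
Before havoc s: forall s_1. (data[pos + 3] > 1 ==> (s_1 > pos - 9 && 2*pos > 7))
Before s := 2*a[s + 1] + s - 8: forall s_1. (data[pos + 3] > 1 ==> (s_1 > pos - 9 && 2*pos > 7))
Answer: WP = forall s_1. (data[pos + 3] > 1 ==> (s_1 > pos - 9 && 2*pos > 7))


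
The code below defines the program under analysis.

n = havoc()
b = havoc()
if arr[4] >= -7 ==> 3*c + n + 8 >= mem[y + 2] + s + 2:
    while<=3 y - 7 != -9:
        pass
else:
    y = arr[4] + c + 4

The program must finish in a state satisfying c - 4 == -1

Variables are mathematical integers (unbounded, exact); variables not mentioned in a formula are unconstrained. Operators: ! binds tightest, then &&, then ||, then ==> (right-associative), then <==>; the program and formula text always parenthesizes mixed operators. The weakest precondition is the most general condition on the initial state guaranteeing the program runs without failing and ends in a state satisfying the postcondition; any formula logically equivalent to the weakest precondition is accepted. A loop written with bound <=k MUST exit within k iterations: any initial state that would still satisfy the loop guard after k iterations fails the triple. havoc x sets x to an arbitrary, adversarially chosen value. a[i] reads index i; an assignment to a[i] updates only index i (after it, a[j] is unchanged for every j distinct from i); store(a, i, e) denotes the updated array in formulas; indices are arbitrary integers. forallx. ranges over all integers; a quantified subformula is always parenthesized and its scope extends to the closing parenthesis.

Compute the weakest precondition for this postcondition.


Working backward. After the program, the postcondition c - 4 == -1 must hold; in canonical form it is c == 3.
Then branch requires (y != -2 ==> ((y != -2 ==> ((y != -2 ==> ((!(y != -2)) && c == 3)) && ((!(y != -2)) ==> c == 3))) && ((!(y != -2)) ==> c == 3))) && ((!(y != -2)) ==> c == 3); else branch requires c == 3.
Before the if: ((arr[4] >= -7 ==> 3*c + n >= mem[y + 2] + s - 6) ==> ((y != -2 ==> ((y != -2 ==> ((y != -2 ==> ((!(y != -2)) && c == 3)) && ((!(y != -2)) ==> c == 3))) && ((!(y != -2)) ==> c == 3))) && ((!(y != -2)) ==> c == 3))) && ((!(arr[4] >= -7 ==> 3*c + n >= mem[y + 2] + s - 6)) ==> c == 3)
Before havoc b: ((arr[4] >= -7 ==> 3*c + n >= mem[y + 2] + s - 6) ==> ((y != -2 ==> ((y != -2 ==> ((y != -2 ==> ((!(y != -2)) && c == 3)) && ((!(y != -2)) ==> c == 3))) && ((!(y != -2)) ==> c == 3))) && ((!(y != -2)) ==> c == 3))) && ((!(arr[4] >= -7 ==> 3*c + n >= mem[y + 2] + s - 6)) ==> c == 3)
Before havoc n: forall n_1. (((arr[4] >= -7 ==> 3*c + n_1 >= mem[y + 2] + s - 6) ==> ((y != -2 ==> ((y != -2 ==> ((y != -2 ==> ((!(y != -2)) && c == 3)) && ((!(y != -2)) ==> c == 3))) && ((!(y != -2)) ==> c == 3))) && ((!(y != -2)) ==> c == 3))) && ((!(arr[4] >= -7 ==> 3*c + n_1 >= mem[y + 2] + s - 6)) ==> c == 3))
Answer: WP = forall n_1. (((arr[4] >= -7 ==> 3*c + n_1 >= mem[y + 2] + s - 6) ==> ((y != -2 ==> ((y != -2 ==> ((y != -2 ==> ((!(y != -2)) && c == 3)) && ((!(y != -2)) ==> c == 3))) && ((!(y != -2)) ==> c == 3))) && ((!(y != -2)) ==> c == 3))) && ((!(arr[4] >= -7 ==> 3*c + n_1 >= mem[y + 2] + s - 6)) ==> c == 3))
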